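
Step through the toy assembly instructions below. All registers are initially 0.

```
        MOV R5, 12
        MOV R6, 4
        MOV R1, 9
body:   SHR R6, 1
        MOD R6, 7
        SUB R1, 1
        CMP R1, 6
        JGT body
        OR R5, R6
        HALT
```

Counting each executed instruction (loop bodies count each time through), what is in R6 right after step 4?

R5=12
R6=4
R1=9
R6=4>>1=2
After step 4: R6 = 2.

2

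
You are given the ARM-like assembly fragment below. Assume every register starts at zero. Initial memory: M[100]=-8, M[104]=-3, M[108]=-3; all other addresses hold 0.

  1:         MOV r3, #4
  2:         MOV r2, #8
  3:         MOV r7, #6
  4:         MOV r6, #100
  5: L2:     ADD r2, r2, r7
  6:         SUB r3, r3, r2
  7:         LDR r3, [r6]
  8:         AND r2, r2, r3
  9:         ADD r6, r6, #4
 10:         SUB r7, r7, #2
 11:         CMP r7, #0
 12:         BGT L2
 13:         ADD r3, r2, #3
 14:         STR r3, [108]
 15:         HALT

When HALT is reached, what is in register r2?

r3=4
r2=8
r7=6
r6=100
r2=8+6=14
r3=4-14=-10
r3=M[100]=-8
r2=14&(-8)=8
r6=100+4=104
r7=6-2=4
CMP r7, #0  (cmp 4,0)
BGT L2: taken
r2=8+4=12
r3=(-8)-12=-20
r3=M[104]=-3
r2=12&(-3)=12
r6=104+4=108
r7=4-2=2
CMP r7, #0  (cmp 2,0)
BGT L2: taken
r2=12+2=14
r3=(-3)-14=-17
r3=M[108]=-3
r2=14&(-3)=12
r6=108+4=112
r7=2-2=0
CMP r7, #0  (cmp 0,0)
BGT L2: not taken
r3=12+3=15
STR r3, [108] → M[108]=15
halt.

12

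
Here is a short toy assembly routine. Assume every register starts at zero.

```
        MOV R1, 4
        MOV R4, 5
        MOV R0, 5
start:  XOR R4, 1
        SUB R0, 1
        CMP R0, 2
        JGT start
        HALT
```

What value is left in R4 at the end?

4

R1=4
R4=5
R0=5
R4=5^1=4
R0=5-1=4
CMP R0, 2  (cmp 4,2)
JGT start: taken
R4=4^1=5
R0=4-1=3
CMP R0, 2  (cmp 3,2)
JGT start: taken
R4=5^1=4
R0=3-1=2
CMP R0, 2  (cmp 2,2)
JGT start: not taken
halt.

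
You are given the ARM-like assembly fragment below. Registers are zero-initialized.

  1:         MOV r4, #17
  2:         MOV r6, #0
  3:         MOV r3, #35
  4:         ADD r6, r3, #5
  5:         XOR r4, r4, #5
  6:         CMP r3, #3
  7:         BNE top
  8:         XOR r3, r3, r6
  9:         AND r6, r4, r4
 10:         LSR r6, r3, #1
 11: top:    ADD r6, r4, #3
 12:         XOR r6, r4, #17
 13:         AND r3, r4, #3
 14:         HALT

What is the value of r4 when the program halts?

after MOV r4, #17: r4=17
after MOV r6, #0: r6=0
after MOV r3, #35: r3=35
after ADD r6, r3, #5: r6=35+5=40
after XOR r4, r4, #5: r4=17^5=20
CMP r3, #3  (cmp 35,3)
BNE top: taken
after ADD r6, r4, #3: r6=20+3=23
after XOR r6, r4, #17: r6=20^17=5
after AND r3, r4, #3: r3=20&3=0
halt.

20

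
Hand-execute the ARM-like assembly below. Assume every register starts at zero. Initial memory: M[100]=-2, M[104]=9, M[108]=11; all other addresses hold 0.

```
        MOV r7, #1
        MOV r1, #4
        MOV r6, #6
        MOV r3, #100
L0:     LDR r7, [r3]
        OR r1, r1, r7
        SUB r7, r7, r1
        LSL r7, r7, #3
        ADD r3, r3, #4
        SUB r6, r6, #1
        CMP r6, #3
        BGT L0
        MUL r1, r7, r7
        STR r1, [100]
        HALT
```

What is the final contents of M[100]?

9216

MOV r7, #1 → r7=1
MOV r1, #4 → r1=4
MOV r6, #6 → r6=6
MOV r3, #100 → r3=100
LDR r7, [r3] → r7=M[100]=-2
OR r1, r1, r7 → r1=4|(-2)=-2
SUB r7, r7, r1 → r7=(-2)-(-2)=0
LSL r7, r7, #3 → r7=0<<3=0
ADD r3, r3, #4 → r3=100+4=104
SUB r6, r6, #1 → r6=6-1=5
CMP r6, #3  (cmp 5,3)
BGT L0: taken
LDR r7, [r3] → r7=M[104]=9
OR r1, r1, r7 → r1=(-2)|9=-1
SUB r7, r7, r1 → r7=9-(-1)=10
LSL r7, r7, #3 → r7=10<<3=80
ADD r3, r3, #4 → r3=104+4=108
SUB r6, r6, #1 → r6=5-1=4
CMP r6, #3  (cmp 4,3)
BGT L0: taken
LDR r7, [r3] → r7=M[108]=11
OR r1, r1, r7 → r1=(-1)|11=-1
SUB r7, r7, r1 → r7=11-(-1)=12
LSL r7, r7, #3 → r7=12<<3=96
ADD r3, r3, #4 → r3=108+4=112
SUB r6, r6, #1 → r6=4-1=3
CMP r6, #3  (cmp 3,3)
BGT L0: not taken
MUL r1, r7, r7 → r1=96*96=9216
STR r1, [100] → M[100]=9216
halt.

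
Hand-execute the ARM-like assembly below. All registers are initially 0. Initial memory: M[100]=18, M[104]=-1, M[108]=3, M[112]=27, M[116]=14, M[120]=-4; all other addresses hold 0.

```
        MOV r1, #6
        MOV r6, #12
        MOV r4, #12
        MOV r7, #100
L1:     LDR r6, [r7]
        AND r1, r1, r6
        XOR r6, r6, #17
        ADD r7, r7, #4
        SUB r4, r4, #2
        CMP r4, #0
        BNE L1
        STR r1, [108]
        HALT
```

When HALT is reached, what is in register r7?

r1=6
r6=12
r4=12
r7=100
r6=M[100]=18
r1=6&18=2
r6=18^17=3
r7=100+4=104
r4=12-2=10
CMP r4, #0  (cmp 10,0)
BNE L1: taken
r6=M[104]=-1
r1=2&(-1)=2
r6=(-1)^17=-18
r7=104+4=108
r4=10-2=8
CMP r4, #0  (cmp 8,0)
BNE L1: taken
r6=M[108]=3
r1=2&3=2
r6=3^17=18
r7=108+4=112
r4=8-2=6
CMP r4, #0  (cmp 6,0)
BNE L1: taken
r6=M[112]=27
r1=2&27=2
r6=27^17=10
r7=112+4=116
r4=6-2=4
CMP r4, #0  (cmp 4,0)
BNE L1: taken
r6=M[116]=14
r1=2&14=2
r6=14^17=31
r7=116+4=120
r4=4-2=2
CMP r4, #0  (cmp 2,0)
BNE L1: taken
r6=M[120]=-4
r1=2&(-4)=0
r6=(-4)^17=-19
r7=120+4=124
r4=2-2=0
CMP r4, #0  (cmp 0,0)
BNE L1: not taken
STR r1, [108] → M[108]=0
halt.

124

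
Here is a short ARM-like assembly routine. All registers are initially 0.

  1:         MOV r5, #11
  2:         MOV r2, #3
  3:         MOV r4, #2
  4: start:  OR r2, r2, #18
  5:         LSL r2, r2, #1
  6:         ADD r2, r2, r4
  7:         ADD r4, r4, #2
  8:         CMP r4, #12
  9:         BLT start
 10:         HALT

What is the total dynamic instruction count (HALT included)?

34

after MOV r5, #11: r5=11
after MOV r2, #3: r2=3
after MOV r4, #2: r4=2
after OR r2, r2, #18: r2=3|18=19
after LSL r2, r2, #1: r2=19<<1=38
after ADD r2, r2, r4: r2=38+2=40
after ADD r4, r4, #2: r4=2+2=4
CMP r4, #12  (cmp 4,12)
BLT start: taken
after OR r2, r2, #18: r2=40|18=58
after LSL r2, r2, #1: r2=58<<1=116
after ADD r2, r2, r4: r2=116+4=120
after ADD r4, r4, #2: r4=4+2=6
CMP r4, #12  (cmp 6,12)
BLT start: taken
after OR r2, r2, #18: r2=120|18=122
after LSL r2, r2, #1: r2=122<<1=244
after ADD r2, r2, r4: r2=244+6=250
after ADD r4, r4, #2: r4=6+2=8
CMP r4, #12  (cmp 8,12)
BLT start: taken
after OR r2, r2, #18: r2=250|18=250
after LSL r2, r2, #1: r2=250<<1=500
after ADD r2, r2, r4: r2=500+8=508
after ADD r4, r4, #2: r4=8+2=10
CMP r4, #12  (cmp 10,12)
BLT start: taken
after OR r2, r2, #18: r2=508|18=510
after LSL r2, r2, #1: r2=510<<1=1020
after ADD r2, r2, r4: r2=1020+10=1030
after ADD r4, r4, #2: r4=10+2=12
CMP r4, #12  (cmp 12,12)
BLT start: not taken
halt.
Total executed instructions: 34.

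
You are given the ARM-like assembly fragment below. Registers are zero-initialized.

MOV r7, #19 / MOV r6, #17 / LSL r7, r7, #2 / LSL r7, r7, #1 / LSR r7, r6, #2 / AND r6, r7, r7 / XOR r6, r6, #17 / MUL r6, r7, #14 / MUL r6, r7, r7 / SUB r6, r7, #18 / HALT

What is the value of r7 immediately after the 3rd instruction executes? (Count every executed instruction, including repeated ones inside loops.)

76

after MOV r7, #19: r7=19
after MOV r6, #17: r6=17
after LSL r7, r7, #2: r7=19<<2=76
After step 3: r7 = 76.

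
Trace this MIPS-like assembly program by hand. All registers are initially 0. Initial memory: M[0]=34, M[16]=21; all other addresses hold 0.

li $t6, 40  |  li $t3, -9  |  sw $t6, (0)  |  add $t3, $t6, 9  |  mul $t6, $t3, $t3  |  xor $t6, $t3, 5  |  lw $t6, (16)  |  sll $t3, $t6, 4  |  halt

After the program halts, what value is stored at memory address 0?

40

after li $t6, 40: $t6=40
after li $t3, -9: $t3=-9
sw $t6, (0) → M[0]=40
after add $t3, $t6, 9: $t3=40+9=49
after mul $t6, $t3, $t3: $t6=49*49=2401
after xor $t6, $t3, 5: $t6=49^5=52
after lw $t6, (16): $t6=M[16]=21
after sll $t3, $t6, 4: $t3=21<<4=336
halt.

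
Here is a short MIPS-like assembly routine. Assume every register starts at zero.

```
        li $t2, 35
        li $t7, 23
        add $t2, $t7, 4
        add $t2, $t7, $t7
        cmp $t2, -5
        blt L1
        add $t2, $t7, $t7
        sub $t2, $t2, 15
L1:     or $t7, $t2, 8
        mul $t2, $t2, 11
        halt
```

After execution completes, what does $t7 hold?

$t2=35
$t7=23
$t2=23+4=27
$t2=23+23=46
cmp $t2, -5  (cmp 46,-5)
blt L1: not taken
$t2=23+23=46
$t2=46-15=31
$t7=31|8=31
$t2=31*11=341
halt.

31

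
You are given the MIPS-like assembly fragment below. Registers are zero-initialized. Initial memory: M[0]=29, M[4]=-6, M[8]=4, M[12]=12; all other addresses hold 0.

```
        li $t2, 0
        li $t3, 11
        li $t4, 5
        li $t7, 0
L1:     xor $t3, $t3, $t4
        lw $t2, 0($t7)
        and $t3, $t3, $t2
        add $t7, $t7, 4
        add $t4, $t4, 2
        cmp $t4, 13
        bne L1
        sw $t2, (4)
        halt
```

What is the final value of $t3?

8

li $t2, 0 → $t2=0
li $t3, 11 → $t3=11
li $t4, 5 → $t4=5
li $t7, 0 → $t7=0
xor $t3, $t3, $t4 → $t3=11^5=14
lw $t2, 0($t7) → $t2=M[0]=29
and $t3, $t3, $t2 → $t3=14&29=12
add $t7, $t7, 4 → $t7=0+4=4
add $t4, $t4, 2 → $t4=5+2=7
cmp $t4, 13  (cmp 7,13)
bne L1: taken
xor $t3, $t3, $t4 → $t3=12^7=11
lw $t2, 0($t7) → $t2=M[4]=-6
and $t3, $t3, $t2 → $t3=11&(-6)=10
add $t7, $t7, 4 → $t7=4+4=8
add $t4, $t4, 2 → $t4=7+2=9
cmp $t4, 13  (cmp 9,13)
bne L1: taken
xor $t3, $t3, $t4 → $t3=10^9=3
lw $t2, 0($t7) → $t2=M[8]=4
and $t3, $t3, $t2 → $t3=3&4=0
add $t7, $t7, 4 → $t7=8+4=12
add $t4, $t4, 2 → $t4=9+2=11
cmp $t4, 13  (cmp 11,13)
bne L1: taken
xor $t3, $t3, $t4 → $t3=0^11=11
lw $t2, 0($t7) → $t2=M[12]=12
and $t3, $t3, $t2 → $t3=11&12=8
add $t7, $t7, 4 → $t7=12+4=16
add $t4, $t4, 2 → $t4=11+2=13
cmp $t4, 13  (cmp 13,13)
bne L1: not taken
sw $t2, (4) → M[4]=12
halt.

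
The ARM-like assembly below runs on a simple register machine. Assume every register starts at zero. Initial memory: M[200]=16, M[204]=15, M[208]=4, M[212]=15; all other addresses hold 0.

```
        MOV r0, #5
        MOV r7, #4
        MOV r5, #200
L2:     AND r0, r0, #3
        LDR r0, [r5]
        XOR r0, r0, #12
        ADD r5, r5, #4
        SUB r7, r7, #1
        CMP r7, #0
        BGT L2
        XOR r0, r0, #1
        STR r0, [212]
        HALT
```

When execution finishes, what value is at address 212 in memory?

after MOV r0, #5: r0=5
after MOV r7, #4: r7=4
after MOV r5, #200: r5=200
after AND r0, r0, #3: r0=5&3=1
after LDR r0, [r5]: r0=M[200]=16
after XOR r0, r0, #12: r0=16^12=28
after ADD r5, r5, #4: r5=200+4=204
after SUB r7, r7, #1: r7=4-1=3
CMP r7, #0  (cmp 3,0)
BGT L2: taken
after AND r0, r0, #3: r0=28&3=0
after LDR r0, [r5]: r0=M[204]=15
after XOR r0, r0, #12: r0=15^12=3
after ADD r5, r5, #4: r5=204+4=208
after SUB r7, r7, #1: r7=3-1=2
CMP r7, #0  (cmp 2,0)
BGT L2: taken
after AND r0, r0, #3: r0=3&3=3
after LDR r0, [r5]: r0=M[208]=4
after XOR r0, r0, #12: r0=4^12=8
after ADD r5, r5, #4: r5=208+4=212
after SUB r7, r7, #1: r7=2-1=1
CMP r7, #0  (cmp 1,0)
BGT L2: taken
after AND r0, r0, #3: r0=8&3=0
after LDR r0, [r5]: r0=M[212]=15
after XOR r0, r0, #12: r0=15^12=3
after ADD r5, r5, #4: r5=212+4=216
after SUB r7, r7, #1: r7=1-1=0
CMP r7, #0  (cmp 0,0)
BGT L2: not taken
after XOR r0, r0, #1: r0=3^1=2
STR r0, [212] → M[212]=2
halt.

2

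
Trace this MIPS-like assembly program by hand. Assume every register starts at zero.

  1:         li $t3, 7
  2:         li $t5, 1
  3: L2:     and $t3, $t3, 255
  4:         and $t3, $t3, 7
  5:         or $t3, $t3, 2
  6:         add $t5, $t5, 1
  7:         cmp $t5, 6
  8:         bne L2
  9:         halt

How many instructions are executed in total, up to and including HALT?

li $t3, 7 → $t3=7
li $t5, 1 → $t5=1
and $t3, $t3, 255 → $t3=7&255=7
and $t3, $t3, 7 → $t3=7&7=7
or $t3, $t3, 2 → $t3=7|2=7
add $t5, $t5, 1 → $t5=1+1=2
cmp $t5, 6  (cmp 2,6)
bne L2: taken
and $t3, $t3, 255 → $t3=7&255=7
and $t3, $t3, 7 → $t3=7&7=7
or $t3, $t3, 2 → $t3=7|2=7
add $t5, $t5, 1 → $t5=2+1=3
cmp $t5, 6  (cmp 3,6)
bne L2: taken
and $t3, $t3, 255 → $t3=7&255=7
and $t3, $t3, 7 → $t3=7&7=7
or $t3, $t3, 2 → $t3=7|2=7
add $t5, $t5, 1 → $t5=3+1=4
cmp $t5, 6  (cmp 4,6)
bne L2: taken
and $t3, $t3, 255 → $t3=7&255=7
and $t3, $t3, 7 → $t3=7&7=7
or $t3, $t3, 2 → $t3=7|2=7
add $t5, $t5, 1 → $t5=4+1=5
cmp $t5, 6  (cmp 5,6)
bne L2: taken
and $t3, $t3, 255 → $t3=7&255=7
and $t3, $t3, 7 → $t3=7&7=7
or $t3, $t3, 2 → $t3=7|2=7
add $t5, $t5, 1 → $t5=5+1=6
cmp $t5, 6  (cmp 6,6)
bne L2: not taken
halt.
Total executed instructions: 33.

33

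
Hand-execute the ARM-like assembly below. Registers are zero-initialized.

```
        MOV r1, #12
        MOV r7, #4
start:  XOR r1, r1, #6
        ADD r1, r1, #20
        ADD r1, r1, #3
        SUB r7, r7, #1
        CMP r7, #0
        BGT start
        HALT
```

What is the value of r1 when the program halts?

96

MOV r1, #12 → r1=12
MOV r7, #4 → r7=4
XOR r1, r1, #6 → r1=12^6=10
ADD r1, r1, #20 → r1=10+20=30
ADD r1, r1, #3 → r1=30+3=33
SUB r7, r7, #1 → r7=4-1=3
CMP r7, #0  (cmp 3,0)
BGT start: taken
XOR r1, r1, #6 → r1=33^6=39
ADD r1, r1, #20 → r1=39+20=59
ADD r1, r1, #3 → r1=59+3=62
SUB r7, r7, #1 → r7=3-1=2
CMP r7, #0  (cmp 2,0)
BGT start: taken
XOR r1, r1, #6 → r1=62^6=56
ADD r1, r1, #20 → r1=56+20=76
ADD r1, r1, #3 → r1=76+3=79
SUB r7, r7, #1 → r7=2-1=1
CMP r7, #0  (cmp 1,0)
BGT start: taken
XOR r1, r1, #6 → r1=79^6=73
ADD r1, r1, #20 → r1=73+20=93
ADD r1, r1, #3 → r1=93+3=96
SUB r7, r7, #1 → r7=1-1=0
CMP r7, #0  (cmp 0,0)
BGT start: not taken
halt.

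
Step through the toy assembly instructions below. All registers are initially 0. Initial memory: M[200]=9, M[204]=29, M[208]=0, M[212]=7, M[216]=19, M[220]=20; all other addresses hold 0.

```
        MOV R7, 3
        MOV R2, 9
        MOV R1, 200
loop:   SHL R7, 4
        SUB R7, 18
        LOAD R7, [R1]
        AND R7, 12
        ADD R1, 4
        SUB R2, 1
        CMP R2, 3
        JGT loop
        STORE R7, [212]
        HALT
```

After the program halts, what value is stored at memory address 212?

4

MOV R7, 3 → R7=3
MOV R2, 9 → R2=9
MOV R1, 200 → R1=200
SHL R7, 4 → R7=3<<4=48
SUB R7, 18 → R7=48-18=30
LOAD R7, [R1] → R7=M[200]=9
AND R7, 12 → R7=9&12=8
ADD R1, 4 → R1=200+4=204
SUB R2, 1 → R2=9-1=8
CMP R2, 3  (cmp 8,3)
JGT loop: taken
SHL R7, 4 → R7=8<<4=128
SUB R7, 18 → R7=128-18=110
LOAD R7, [R1] → R7=M[204]=29
AND R7, 12 → R7=29&12=12
ADD R1, 4 → R1=204+4=208
SUB R2, 1 → R2=8-1=7
CMP R2, 3  (cmp 7,3)
JGT loop: taken
SHL R7, 4 → R7=12<<4=192
SUB R7, 18 → R7=192-18=174
LOAD R7, [R1] → R7=M[208]=0
AND R7, 12 → R7=0&12=0
ADD R1, 4 → R1=208+4=212
SUB R2, 1 → R2=7-1=6
CMP R2, 3  (cmp 6,3)
JGT loop: taken
SHL R7, 4 → R7=0<<4=0
SUB R7, 18 → R7=0-18=-18
LOAD R7, [R1] → R7=M[212]=7
AND R7, 12 → R7=7&12=4
ADD R1, 4 → R1=212+4=216
SUB R2, 1 → R2=6-1=5
CMP R2, 3  (cmp 5,3)
JGT loop: taken
SHL R7, 4 → R7=4<<4=64
SUB R7, 18 → R7=64-18=46
LOAD R7, [R1] → R7=M[216]=19
AND R7, 12 → R7=19&12=0
ADD R1, 4 → R1=216+4=220
SUB R2, 1 → R2=5-1=4
CMP R2, 3  (cmp 4,3)
JGT loop: taken
SHL R7, 4 → R7=0<<4=0
SUB R7, 18 → R7=0-18=-18
LOAD R7, [R1] → R7=M[220]=20
AND R7, 12 → R7=20&12=4
ADD R1, 4 → R1=220+4=224
SUB R2, 1 → R2=4-1=3
CMP R2, 3  (cmp 3,3)
JGT loop: not taken
STORE R7, [212] → M[212]=4
halt.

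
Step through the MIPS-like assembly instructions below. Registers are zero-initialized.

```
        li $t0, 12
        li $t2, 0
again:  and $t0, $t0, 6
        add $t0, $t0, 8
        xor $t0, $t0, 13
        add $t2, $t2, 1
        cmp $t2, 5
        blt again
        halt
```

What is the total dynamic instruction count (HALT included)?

$t0=12
$t2=0
$t0=12&6=4
$t0=4+8=12
$t0=12^13=1
$t2=0+1=1
cmp $t2, 5  (cmp 1,5)
blt again: taken
$t0=1&6=0
$t0=0+8=8
$t0=8^13=5
$t2=1+1=2
cmp $t2, 5  (cmp 2,5)
blt again: taken
$t0=5&6=4
$t0=4+8=12
$t0=12^13=1
$t2=2+1=3
cmp $t2, 5  (cmp 3,5)
blt again: taken
$t0=1&6=0
$t0=0+8=8
$t0=8^13=5
$t2=3+1=4
cmp $t2, 5  (cmp 4,5)
blt again: taken
$t0=5&6=4
$t0=4+8=12
$t0=12^13=1
$t2=4+1=5
cmp $t2, 5  (cmp 5,5)
blt again: not taken
halt.
Total executed instructions: 33.

33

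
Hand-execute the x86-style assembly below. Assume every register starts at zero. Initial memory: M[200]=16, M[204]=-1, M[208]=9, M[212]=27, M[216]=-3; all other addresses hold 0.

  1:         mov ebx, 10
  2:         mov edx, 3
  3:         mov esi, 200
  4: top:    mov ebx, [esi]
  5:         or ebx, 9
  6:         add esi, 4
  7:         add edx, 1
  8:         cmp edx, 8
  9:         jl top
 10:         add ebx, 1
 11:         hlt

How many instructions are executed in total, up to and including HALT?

35

ebx=10
edx=3
esi=200
ebx=M[200]=16
ebx=16|9=25
esi=200+4=204
edx=3+1=4
cmp edx, 8  (cmp 4,8)
jl top: taken
ebx=M[204]=-1
ebx=(-1)|9=-1
esi=204+4=208
edx=4+1=5
cmp edx, 8  (cmp 5,8)
jl top: taken
ebx=M[208]=9
ebx=9|9=9
esi=208+4=212
edx=5+1=6
cmp edx, 8  (cmp 6,8)
jl top: taken
ebx=M[212]=27
ebx=27|9=27
esi=212+4=216
edx=6+1=7
cmp edx, 8  (cmp 7,8)
jl top: taken
ebx=M[216]=-3
ebx=(-3)|9=-3
esi=216+4=220
edx=7+1=8
cmp edx, 8  (cmp 8,8)
jl top: not taken
ebx=(-3)+1=-2
halt.
Total executed instructions: 35.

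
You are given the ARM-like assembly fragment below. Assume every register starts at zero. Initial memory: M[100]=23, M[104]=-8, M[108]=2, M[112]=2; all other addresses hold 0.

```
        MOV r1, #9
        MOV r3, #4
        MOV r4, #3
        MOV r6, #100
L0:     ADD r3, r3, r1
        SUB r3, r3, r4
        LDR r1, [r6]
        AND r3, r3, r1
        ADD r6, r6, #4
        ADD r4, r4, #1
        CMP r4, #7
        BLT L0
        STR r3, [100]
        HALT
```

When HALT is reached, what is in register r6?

116

after MOV r1, #9: r1=9
after MOV r3, #4: r3=4
after MOV r4, #3: r4=3
after MOV r6, #100: r6=100
after ADD r3, r3, r1: r3=4+9=13
after SUB r3, r3, r4: r3=13-3=10
after LDR r1, [r6]: r1=M[100]=23
after AND r3, r3, r1: r3=10&23=2
after ADD r6, r6, #4: r6=100+4=104
after ADD r4, r4, #1: r4=3+1=4
CMP r4, #7  (cmp 4,7)
BLT L0: taken
after ADD r3, r3, r1: r3=2+23=25
after SUB r3, r3, r4: r3=25-4=21
after LDR r1, [r6]: r1=M[104]=-8
after AND r3, r3, r1: r3=21&(-8)=16
after ADD r6, r6, #4: r6=104+4=108
after ADD r4, r4, #1: r4=4+1=5
CMP r4, #7  (cmp 5,7)
BLT L0: taken
after ADD r3, r3, r1: r3=16+(-8)=8
after SUB r3, r3, r4: r3=8-5=3
after LDR r1, [r6]: r1=M[108]=2
after AND r3, r3, r1: r3=3&2=2
after ADD r6, r6, #4: r6=108+4=112
after ADD r4, r4, #1: r4=5+1=6
CMP r4, #7  (cmp 6,7)
BLT L0: taken
after ADD r3, r3, r1: r3=2+2=4
after SUB r3, r3, r4: r3=4-6=-2
after LDR r1, [r6]: r1=M[112]=2
after AND r3, r3, r1: r3=(-2)&2=2
after ADD r6, r6, #4: r6=112+4=116
after ADD r4, r4, #1: r4=6+1=7
CMP r4, #7  (cmp 7,7)
BLT L0: not taken
STR r3, [100] → M[100]=2
halt.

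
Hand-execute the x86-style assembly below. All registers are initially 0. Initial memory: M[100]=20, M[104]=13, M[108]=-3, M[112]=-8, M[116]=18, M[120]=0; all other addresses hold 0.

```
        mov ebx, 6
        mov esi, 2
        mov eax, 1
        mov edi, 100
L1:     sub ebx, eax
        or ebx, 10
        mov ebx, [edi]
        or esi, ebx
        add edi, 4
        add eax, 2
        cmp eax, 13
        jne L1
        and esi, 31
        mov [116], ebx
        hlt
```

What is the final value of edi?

after mov ebx, 6: ebx=6
after mov esi, 2: esi=2
after mov eax, 1: eax=1
after mov edi, 100: edi=100
after sub ebx, eax: ebx=6-1=5
after or ebx, 10: ebx=5|10=15
after mov ebx, [edi]: ebx=M[100]=20
after or esi, ebx: esi=2|20=22
after add edi, 4: edi=100+4=104
after add eax, 2: eax=1+2=3
cmp eax, 13  (cmp 3,13)
jne L1: taken
after sub ebx, eax: ebx=20-3=17
after or ebx, 10: ebx=17|10=27
after mov ebx, [edi]: ebx=M[104]=13
after or esi, ebx: esi=22|13=31
after add edi, 4: edi=104+4=108
after add eax, 2: eax=3+2=5
cmp eax, 13  (cmp 5,13)
jne L1: taken
after sub ebx, eax: ebx=13-5=8
after or ebx, 10: ebx=8|10=10
after mov ebx, [edi]: ebx=M[108]=-3
after or esi, ebx: esi=31|(-3)=-1
after add edi, 4: edi=108+4=112
after add eax, 2: eax=5+2=7
cmp eax, 13  (cmp 7,13)
jne L1: taken
after sub ebx, eax: ebx=(-3)-7=-10
after or ebx, 10: ebx=(-10)|10=-2
after mov ebx, [edi]: ebx=M[112]=-8
after or esi, ebx: esi=(-1)|(-8)=-1
after add edi, 4: edi=112+4=116
after add eax, 2: eax=7+2=9
cmp eax, 13  (cmp 9,13)
jne L1: taken
after sub ebx, eax: ebx=(-8)-9=-17
after or ebx, 10: ebx=(-17)|10=-17
after mov ebx, [edi]: ebx=M[116]=18
after or esi, ebx: esi=(-1)|18=-1
after add edi, 4: edi=116+4=120
after add eax, 2: eax=9+2=11
cmp eax, 13  (cmp 11,13)
jne L1: taken
after sub ebx, eax: ebx=18-11=7
after or ebx, 10: ebx=7|10=15
after mov ebx, [edi]: ebx=M[120]=0
after or esi, ebx: esi=(-1)|0=-1
after add edi, 4: edi=120+4=124
after add eax, 2: eax=11+2=13
cmp eax, 13  (cmp 13,13)
jne L1: not taken
after and esi, 31: esi=(-1)&31=31
mov [116], ebx → M[116]=0
halt.

124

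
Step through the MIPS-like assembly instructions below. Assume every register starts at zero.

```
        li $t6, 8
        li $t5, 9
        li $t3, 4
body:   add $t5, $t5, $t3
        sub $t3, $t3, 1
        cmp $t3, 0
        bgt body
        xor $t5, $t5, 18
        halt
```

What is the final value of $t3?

$t6=8
$t5=9
$t3=4
$t5=9+4=13
$t3=4-1=3
cmp $t3, 0  (cmp 3,0)
bgt body: taken
$t5=13+3=16
$t3=3-1=2
cmp $t3, 0  (cmp 2,0)
bgt body: taken
$t5=16+2=18
$t3=2-1=1
cmp $t3, 0  (cmp 1,0)
bgt body: taken
$t5=18+1=19
$t3=1-1=0
cmp $t3, 0  (cmp 0,0)
bgt body: not taken
$t5=19^18=1
halt.

0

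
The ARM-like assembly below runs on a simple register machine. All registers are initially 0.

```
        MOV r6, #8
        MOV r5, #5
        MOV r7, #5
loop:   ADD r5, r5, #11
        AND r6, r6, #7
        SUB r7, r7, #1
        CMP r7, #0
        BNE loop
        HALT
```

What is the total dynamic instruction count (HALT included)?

after MOV r6, #8: r6=8
after MOV r5, #5: r5=5
after MOV r7, #5: r7=5
after ADD r5, r5, #11: r5=5+11=16
after AND r6, r6, #7: r6=8&7=0
after SUB r7, r7, #1: r7=5-1=4
CMP r7, #0  (cmp 4,0)
BNE loop: taken
after ADD r5, r5, #11: r5=16+11=27
after AND r6, r6, #7: r6=0&7=0
after SUB r7, r7, #1: r7=4-1=3
CMP r7, #0  (cmp 3,0)
BNE loop: taken
after ADD r5, r5, #11: r5=27+11=38
after AND r6, r6, #7: r6=0&7=0
after SUB r7, r7, #1: r7=3-1=2
CMP r7, #0  (cmp 2,0)
BNE loop: taken
after ADD r5, r5, #11: r5=38+11=49
after AND r6, r6, #7: r6=0&7=0
after SUB r7, r7, #1: r7=2-1=1
CMP r7, #0  (cmp 1,0)
BNE loop: taken
after ADD r5, r5, #11: r5=49+11=60
after AND r6, r6, #7: r6=0&7=0
after SUB r7, r7, #1: r7=1-1=0
CMP r7, #0  (cmp 0,0)
BNE loop: not taken
halt.
Total executed instructions: 29.

29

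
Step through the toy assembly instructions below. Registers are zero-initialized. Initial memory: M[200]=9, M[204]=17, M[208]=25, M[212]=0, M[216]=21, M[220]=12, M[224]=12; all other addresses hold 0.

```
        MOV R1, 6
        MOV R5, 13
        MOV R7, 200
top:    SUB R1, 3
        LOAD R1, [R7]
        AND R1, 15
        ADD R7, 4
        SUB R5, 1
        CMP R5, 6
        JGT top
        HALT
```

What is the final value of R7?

228

R1=6
R5=13
R7=200
R1=6-3=3
R1=M[200]=9
R1=9&15=9
R7=200+4=204
R5=13-1=12
CMP R5, 6  (cmp 12,6)
JGT top: taken
R1=9-3=6
R1=M[204]=17
R1=17&15=1
R7=204+4=208
R5=12-1=11
CMP R5, 6  (cmp 11,6)
JGT top: taken
R1=1-3=-2
R1=M[208]=25
R1=25&15=9
R7=208+4=212
R5=11-1=10
CMP R5, 6  (cmp 10,6)
JGT top: taken
R1=9-3=6
R1=M[212]=0
R1=0&15=0
R7=212+4=216
R5=10-1=9
CMP R5, 6  (cmp 9,6)
JGT top: taken
R1=0-3=-3
R1=M[216]=21
R1=21&15=5
R7=216+4=220
R5=9-1=8
CMP R5, 6  (cmp 8,6)
JGT top: taken
R1=5-3=2
R1=M[220]=12
R1=12&15=12
R7=220+4=224
R5=8-1=7
CMP R5, 6  (cmp 7,6)
JGT top: taken
R1=12-3=9
R1=M[224]=12
R1=12&15=12
R7=224+4=228
R5=7-1=6
CMP R5, 6  (cmp 6,6)
JGT top: not taken
halt.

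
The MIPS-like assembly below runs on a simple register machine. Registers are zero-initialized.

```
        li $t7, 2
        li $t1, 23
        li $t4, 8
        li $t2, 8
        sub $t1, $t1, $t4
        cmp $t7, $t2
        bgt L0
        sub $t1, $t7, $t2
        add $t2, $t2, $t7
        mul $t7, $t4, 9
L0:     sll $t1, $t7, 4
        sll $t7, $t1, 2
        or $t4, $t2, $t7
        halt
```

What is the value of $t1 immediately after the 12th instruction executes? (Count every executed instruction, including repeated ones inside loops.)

1152

$t7=2
$t1=23
$t4=8
$t2=8
$t1=23-8=15
cmp $t7, $t2  (cmp 2,8)
bgt L0: not taken
$t1=2-8=-6
$t2=8+2=10
$t7=8*9=72
$t1=72<<4=1152
$t7=1152<<2=4608
After step 12: $t1 = 1152.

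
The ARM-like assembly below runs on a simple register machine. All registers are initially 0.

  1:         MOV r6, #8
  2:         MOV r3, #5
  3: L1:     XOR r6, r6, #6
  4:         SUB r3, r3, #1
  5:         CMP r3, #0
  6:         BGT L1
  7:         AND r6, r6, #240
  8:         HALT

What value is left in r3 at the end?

0

MOV r6, #8 → r6=8
MOV r3, #5 → r3=5
XOR r6, r6, #6 → r6=8^6=14
SUB r3, r3, #1 → r3=5-1=4
CMP r3, #0  (cmp 4,0)
BGT L1: taken
XOR r6, r6, #6 → r6=14^6=8
SUB r3, r3, #1 → r3=4-1=3
CMP r3, #0  (cmp 3,0)
BGT L1: taken
XOR r6, r6, #6 → r6=8^6=14
SUB r3, r3, #1 → r3=3-1=2
CMP r3, #0  (cmp 2,0)
BGT L1: taken
XOR r6, r6, #6 → r6=14^6=8
SUB r3, r3, #1 → r3=2-1=1
CMP r3, #0  (cmp 1,0)
BGT L1: taken
XOR r6, r6, #6 → r6=8^6=14
SUB r3, r3, #1 → r3=1-1=0
CMP r3, #0  (cmp 0,0)
BGT L1: not taken
AND r6, r6, #240 → r6=14&240=0
halt.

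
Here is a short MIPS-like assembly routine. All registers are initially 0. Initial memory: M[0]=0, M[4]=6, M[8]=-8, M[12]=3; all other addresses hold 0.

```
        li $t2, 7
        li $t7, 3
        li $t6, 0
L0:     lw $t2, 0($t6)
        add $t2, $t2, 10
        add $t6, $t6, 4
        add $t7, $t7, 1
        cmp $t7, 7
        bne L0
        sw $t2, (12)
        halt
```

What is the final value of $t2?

li $t2, 7 → $t2=7
li $t7, 3 → $t7=3
li $t6, 0 → $t6=0
lw $t2, 0($t6) → $t2=M[0]=0
add $t2, $t2, 10 → $t2=0+10=10
add $t6, $t6, 4 → $t6=0+4=4
add $t7, $t7, 1 → $t7=3+1=4
cmp $t7, 7  (cmp 4,7)
bne L0: taken
lw $t2, 0($t6) → $t2=M[4]=6
add $t2, $t2, 10 → $t2=6+10=16
add $t6, $t6, 4 → $t6=4+4=8
add $t7, $t7, 1 → $t7=4+1=5
cmp $t7, 7  (cmp 5,7)
bne L0: taken
lw $t2, 0($t6) → $t2=M[8]=-8
add $t2, $t2, 10 → $t2=(-8)+10=2
add $t6, $t6, 4 → $t6=8+4=12
add $t7, $t7, 1 → $t7=5+1=6
cmp $t7, 7  (cmp 6,7)
bne L0: taken
lw $t2, 0($t6) → $t2=M[12]=3
add $t2, $t2, 10 → $t2=3+10=13
add $t6, $t6, 4 → $t6=12+4=16
add $t7, $t7, 1 → $t7=6+1=7
cmp $t7, 7  (cmp 7,7)
bne L0: not taken
sw $t2, (12) → M[12]=13
halt.

13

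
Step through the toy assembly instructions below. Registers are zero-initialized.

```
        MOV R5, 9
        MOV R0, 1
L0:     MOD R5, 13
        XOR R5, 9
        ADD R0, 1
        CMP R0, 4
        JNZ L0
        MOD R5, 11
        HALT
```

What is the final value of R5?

MOV R5, 9 → R5=9
MOV R0, 1 → R0=1
MOD R5, 13 → R5=9%13=9
XOR R5, 9 → R5=9^9=0
ADD R0, 1 → R0=1+1=2
CMP R0, 4  (cmp 2,4)
JNZ L0: taken
MOD R5, 13 → R5=0%13=0
XOR R5, 9 → R5=0^9=9
ADD R0, 1 → R0=2+1=3
CMP R0, 4  (cmp 3,4)
JNZ L0: taken
MOD R5, 13 → R5=9%13=9
XOR R5, 9 → R5=9^9=0
ADD R0, 1 → R0=3+1=4
CMP R0, 4  (cmp 4,4)
JNZ L0: not taken
MOD R5, 11 → R5=0%11=0
halt.

0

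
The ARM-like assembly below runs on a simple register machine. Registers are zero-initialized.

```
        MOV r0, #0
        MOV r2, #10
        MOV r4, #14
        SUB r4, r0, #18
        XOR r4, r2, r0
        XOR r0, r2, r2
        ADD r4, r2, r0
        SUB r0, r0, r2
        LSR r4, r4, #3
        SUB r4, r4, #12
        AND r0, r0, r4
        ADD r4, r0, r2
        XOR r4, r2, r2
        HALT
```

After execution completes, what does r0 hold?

after MOV r0, #0: r0=0
after MOV r2, #10: r2=10
after MOV r4, #14: r4=14
after SUB r4, r0, #18: r4=0-18=-18
after XOR r4, r2, r0: r4=10^0=10
after XOR r0, r2, r2: r0=10^10=0
after ADD r4, r2, r0: r4=10+0=10
after SUB r0, r0, r2: r0=0-10=-10
after LSR r4, r4, #3: r4=10>>3=1
after SUB r4, r4, #12: r4=1-12=-11
after AND r0, r0, r4: r0=(-10)&(-11)=-12
after ADD r4, r0, r2: r4=(-12)+10=-2
after XOR r4, r2, r2: r4=10^10=0
halt.

-12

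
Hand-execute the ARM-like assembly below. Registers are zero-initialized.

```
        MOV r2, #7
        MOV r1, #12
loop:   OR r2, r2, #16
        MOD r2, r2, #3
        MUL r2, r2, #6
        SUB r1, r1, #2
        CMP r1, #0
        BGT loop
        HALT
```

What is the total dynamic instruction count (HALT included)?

r2=7
r1=12
r2=7|16=23
r2=23%3=2
r2=2*6=12
r1=12-2=10
CMP r1, #0  (cmp 10,0)
BGT loop: taken
r2=12|16=28
r2=28%3=1
r2=1*6=6
r1=10-2=8
CMP r1, #0  (cmp 8,0)
BGT loop: taken
r2=6|16=22
r2=22%3=1
r2=1*6=6
r1=8-2=6
CMP r1, #0  (cmp 6,0)
BGT loop: taken
r2=6|16=22
r2=22%3=1
r2=1*6=6
r1=6-2=4
CMP r1, #0  (cmp 4,0)
BGT loop: taken
r2=6|16=22
r2=22%3=1
r2=1*6=6
r1=4-2=2
CMP r1, #0  (cmp 2,0)
BGT loop: taken
r2=6|16=22
r2=22%3=1
r2=1*6=6
r1=2-2=0
CMP r1, #0  (cmp 0,0)
BGT loop: not taken
halt.
Total executed instructions: 39.

39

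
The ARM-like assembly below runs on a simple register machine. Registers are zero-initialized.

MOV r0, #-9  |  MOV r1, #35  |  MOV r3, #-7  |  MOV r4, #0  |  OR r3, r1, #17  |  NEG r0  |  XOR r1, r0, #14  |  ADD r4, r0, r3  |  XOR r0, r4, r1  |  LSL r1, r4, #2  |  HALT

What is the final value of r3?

r0=-9
r1=35
r3=-7
r4=0
r3=35|17=51
r0=-(-9)=9
r1=9^14=7
r4=9+51=60
r0=60^7=59
r1=60<<2=240
halt.

51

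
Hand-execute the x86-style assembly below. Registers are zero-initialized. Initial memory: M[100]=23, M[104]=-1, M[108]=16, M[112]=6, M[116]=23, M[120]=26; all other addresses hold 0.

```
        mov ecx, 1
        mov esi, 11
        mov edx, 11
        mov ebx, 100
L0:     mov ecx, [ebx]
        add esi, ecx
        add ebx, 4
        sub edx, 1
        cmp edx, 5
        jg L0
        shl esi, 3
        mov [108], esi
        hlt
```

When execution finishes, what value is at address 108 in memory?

ecx=1
esi=11
edx=11
ebx=100
ecx=M[100]=23
esi=11+23=34
ebx=100+4=104
edx=11-1=10
cmp edx, 5  (cmp 10,5)
jg L0: taken
ecx=M[104]=-1
esi=34+(-1)=33
ebx=104+4=108
edx=10-1=9
cmp edx, 5  (cmp 9,5)
jg L0: taken
ecx=M[108]=16
esi=33+16=49
ebx=108+4=112
edx=9-1=8
cmp edx, 5  (cmp 8,5)
jg L0: taken
ecx=M[112]=6
esi=49+6=55
ebx=112+4=116
edx=8-1=7
cmp edx, 5  (cmp 7,5)
jg L0: taken
ecx=M[116]=23
esi=55+23=78
ebx=116+4=120
edx=7-1=6
cmp edx, 5  (cmp 6,5)
jg L0: taken
ecx=M[120]=26
esi=78+26=104
ebx=120+4=124
edx=6-1=5
cmp edx, 5  (cmp 5,5)
jg L0: not taken
esi=104<<3=832
mov [108], esi → M[108]=832
halt.

832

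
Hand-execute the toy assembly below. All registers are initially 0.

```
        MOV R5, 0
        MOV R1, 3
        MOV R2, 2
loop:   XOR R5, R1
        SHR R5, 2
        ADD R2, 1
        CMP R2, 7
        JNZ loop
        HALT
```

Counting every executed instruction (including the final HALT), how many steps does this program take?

29

after MOV R5, 0: R5=0
after MOV R1, 3: R1=3
after MOV R2, 2: R2=2
after XOR R5, R1: R5=0^3=3
after SHR R5, 2: R5=3>>2=0
after ADD R2, 1: R2=2+1=3
CMP R2, 7  (cmp 3,7)
JNZ loop: taken
after XOR R5, R1: R5=0^3=3
after SHR R5, 2: R5=3>>2=0
after ADD R2, 1: R2=3+1=4
CMP R2, 7  (cmp 4,7)
JNZ loop: taken
after XOR R5, R1: R5=0^3=3
after SHR R5, 2: R5=3>>2=0
after ADD R2, 1: R2=4+1=5
CMP R2, 7  (cmp 5,7)
JNZ loop: taken
after XOR R5, R1: R5=0^3=3
after SHR R5, 2: R5=3>>2=0
after ADD R2, 1: R2=5+1=6
CMP R2, 7  (cmp 6,7)
JNZ loop: taken
after XOR R5, R1: R5=0^3=3
after SHR R5, 2: R5=3>>2=0
after ADD R2, 1: R2=6+1=7
CMP R2, 7  (cmp 7,7)
JNZ loop: not taken
halt.
Total executed instructions: 29.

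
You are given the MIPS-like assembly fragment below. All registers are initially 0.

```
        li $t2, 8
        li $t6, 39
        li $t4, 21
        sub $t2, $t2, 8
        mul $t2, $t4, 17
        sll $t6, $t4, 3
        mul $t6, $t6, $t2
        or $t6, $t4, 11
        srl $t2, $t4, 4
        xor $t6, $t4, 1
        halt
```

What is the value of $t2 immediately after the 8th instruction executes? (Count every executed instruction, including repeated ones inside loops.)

357

li $t2, 8 → $t2=8
li $t6, 39 → $t6=39
li $t4, 21 → $t4=21
sub $t2, $t2, 8 → $t2=8-8=0
mul $t2, $t4, 17 → $t2=21*17=357
sll $t6, $t4, 3 → $t6=21<<3=168
mul $t6, $t6, $t2 → $t6=168*357=59976
or $t6, $t4, 11 → $t6=21|11=31
After step 8: $t2 = 357.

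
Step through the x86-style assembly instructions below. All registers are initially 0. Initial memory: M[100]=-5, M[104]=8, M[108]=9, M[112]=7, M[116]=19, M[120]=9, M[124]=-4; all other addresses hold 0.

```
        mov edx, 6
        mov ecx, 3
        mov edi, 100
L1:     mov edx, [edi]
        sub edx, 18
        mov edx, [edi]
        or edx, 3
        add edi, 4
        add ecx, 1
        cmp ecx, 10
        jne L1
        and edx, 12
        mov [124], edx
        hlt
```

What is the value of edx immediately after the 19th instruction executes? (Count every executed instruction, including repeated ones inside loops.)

edx=6
ecx=3
edi=100
edx=M[100]=-5
edx=(-5)-18=-23
edx=M[100]=-5
edx=(-5)|3=-5
edi=100+4=104
ecx=3+1=4
cmp ecx, 10  (cmp 4,10)
jne L1: taken
edx=M[104]=8
edx=8-18=-10
edx=M[104]=8
edx=8|3=11
edi=104+4=108
ecx=4+1=5
cmp ecx, 10  (cmp 5,10)
jne L1: taken
After step 19: edx = 11.

11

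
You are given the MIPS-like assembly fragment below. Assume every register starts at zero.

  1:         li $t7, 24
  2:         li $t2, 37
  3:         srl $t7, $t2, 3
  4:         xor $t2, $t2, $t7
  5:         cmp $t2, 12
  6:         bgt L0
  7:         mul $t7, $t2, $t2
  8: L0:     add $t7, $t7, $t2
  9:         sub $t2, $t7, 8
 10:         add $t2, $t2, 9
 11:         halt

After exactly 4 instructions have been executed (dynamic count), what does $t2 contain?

$t7=24
$t2=37
$t7=37>>3=4
$t2=37^4=33
After step 4: $t2 = 33.

33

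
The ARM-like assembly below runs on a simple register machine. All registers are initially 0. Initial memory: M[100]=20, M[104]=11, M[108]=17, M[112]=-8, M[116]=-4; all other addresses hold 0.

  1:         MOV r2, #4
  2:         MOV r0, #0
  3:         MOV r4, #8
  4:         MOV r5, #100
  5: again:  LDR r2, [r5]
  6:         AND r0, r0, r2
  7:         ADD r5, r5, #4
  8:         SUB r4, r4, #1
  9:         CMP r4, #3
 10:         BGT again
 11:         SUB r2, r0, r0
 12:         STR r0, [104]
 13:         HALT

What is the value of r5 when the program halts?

120

MOV r2, #4 → r2=4
MOV r0, #0 → r0=0
MOV r4, #8 → r4=8
MOV r5, #100 → r5=100
LDR r2, [r5] → r2=M[100]=20
AND r0, r0, r2 → r0=0&20=0
ADD r5, r5, #4 → r5=100+4=104
SUB r4, r4, #1 → r4=8-1=7
CMP r4, #3  (cmp 7,3)
BGT again: taken
LDR r2, [r5] → r2=M[104]=11
AND r0, r0, r2 → r0=0&11=0
ADD r5, r5, #4 → r5=104+4=108
SUB r4, r4, #1 → r4=7-1=6
CMP r4, #3  (cmp 6,3)
BGT again: taken
LDR r2, [r5] → r2=M[108]=17
AND r0, r0, r2 → r0=0&17=0
ADD r5, r5, #4 → r5=108+4=112
SUB r4, r4, #1 → r4=6-1=5
CMP r4, #3  (cmp 5,3)
BGT again: taken
LDR r2, [r5] → r2=M[112]=-8
AND r0, r0, r2 → r0=0&(-8)=0
ADD r5, r5, #4 → r5=112+4=116
SUB r4, r4, #1 → r4=5-1=4
CMP r4, #3  (cmp 4,3)
BGT again: taken
LDR r2, [r5] → r2=M[116]=-4
AND r0, r0, r2 → r0=0&(-4)=0
ADD r5, r5, #4 → r5=116+4=120
SUB r4, r4, #1 → r4=4-1=3
CMP r4, #3  (cmp 3,3)
BGT again: not taken
SUB r2, r0, r0 → r2=0-0=0
STR r0, [104] → M[104]=0
halt.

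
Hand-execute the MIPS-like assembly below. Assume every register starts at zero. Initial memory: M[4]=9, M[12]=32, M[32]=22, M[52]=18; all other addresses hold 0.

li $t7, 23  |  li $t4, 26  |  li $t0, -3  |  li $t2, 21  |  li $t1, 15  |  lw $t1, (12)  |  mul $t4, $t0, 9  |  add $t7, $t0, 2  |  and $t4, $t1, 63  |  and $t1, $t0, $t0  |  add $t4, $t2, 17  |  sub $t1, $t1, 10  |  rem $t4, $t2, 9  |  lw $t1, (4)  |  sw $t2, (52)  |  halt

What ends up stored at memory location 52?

li $t7, 23 → $t7=23
li $t4, 26 → $t4=26
li $t0, -3 → $t0=-3
li $t2, 21 → $t2=21
li $t1, 15 → $t1=15
lw $t1, (12) → $t1=M[12]=32
mul $t4, $t0, 9 → $t4=(-3)*9=-27
add $t7, $t0, 2 → $t7=(-3)+2=-1
and $t4, $t1, 63 → $t4=32&63=32
and $t1, $t0, $t0 → $t1=(-3)&(-3)=-3
add $t4, $t2, 17 → $t4=21+17=38
sub $t1, $t1, 10 → $t1=(-3)-10=-13
rem $t4, $t2, 9 → $t4=21%9=3
lw $t1, (4) → $t1=M[4]=9
sw $t2, (52) → M[52]=21
halt.

21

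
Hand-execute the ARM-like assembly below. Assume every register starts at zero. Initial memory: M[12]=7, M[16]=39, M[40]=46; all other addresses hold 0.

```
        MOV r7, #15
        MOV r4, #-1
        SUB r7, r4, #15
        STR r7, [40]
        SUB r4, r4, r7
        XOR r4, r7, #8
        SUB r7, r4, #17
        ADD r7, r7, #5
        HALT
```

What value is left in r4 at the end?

after MOV r7, #15: r7=15
after MOV r4, #-1: r4=-1
after SUB r7, r4, #15: r7=(-1)-15=-16
STR r7, [40] → M[40]=-16
after SUB r4, r4, r7: r4=(-1)-(-16)=15
after XOR r4, r7, #8: r4=(-16)^8=-8
after SUB r7, r4, #17: r7=(-8)-17=-25
after ADD r7, r7, #5: r7=(-25)+5=-20
halt.

-8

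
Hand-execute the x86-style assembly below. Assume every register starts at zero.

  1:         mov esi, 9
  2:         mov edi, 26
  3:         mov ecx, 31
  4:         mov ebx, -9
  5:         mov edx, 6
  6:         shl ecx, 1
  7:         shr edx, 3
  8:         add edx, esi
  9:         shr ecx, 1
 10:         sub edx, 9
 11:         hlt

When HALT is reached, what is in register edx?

0

after mov esi, 9: esi=9
after mov edi, 26: edi=26
after mov ecx, 31: ecx=31
after mov ebx, -9: ebx=-9
after mov edx, 6: edx=6
after shl ecx, 1: ecx=31<<1=62
after shr edx, 3: edx=6>>3=0
after add edx, esi: edx=0+9=9
after shr ecx, 1: ecx=62>>1=31
after sub edx, 9: edx=9-9=0
halt.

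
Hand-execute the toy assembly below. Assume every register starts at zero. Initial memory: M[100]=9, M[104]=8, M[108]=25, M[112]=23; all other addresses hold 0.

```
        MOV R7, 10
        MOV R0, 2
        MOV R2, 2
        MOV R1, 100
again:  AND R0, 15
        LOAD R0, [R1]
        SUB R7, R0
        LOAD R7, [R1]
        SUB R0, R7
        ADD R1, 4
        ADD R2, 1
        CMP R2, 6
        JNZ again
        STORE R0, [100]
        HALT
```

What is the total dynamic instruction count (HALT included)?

after MOV R7, 10: R7=10
after MOV R0, 2: R0=2
after MOV R2, 2: R2=2
after MOV R1, 100: R1=100
after AND R0, 15: R0=2&15=2
after LOAD R0, [R1]: R0=M[100]=9
after SUB R7, R0: R7=10-9=1
after LOAD R7, [R1]: R7=M[100]=9
after SUB R0, R7: R0=9-9=0
after ADD R1, 4: R1=100+4=104
after ADD R2, 1: R2=2+1=3
CMP R2, 6  (cmp 3,6)
JNZ again: taken
after AND R0, 15: R0=0&15=0
after LOAD R0, [R1]: R0=M[104]=8
after SUB R7, R0: R7=9-8=1
after LOAD R7, [R1]: R7=M[104]=8
after SUB R0, R7: R0=8-8=0
after ADD R1, 4: R1=104+4=108
after ADD R2, 1: R2=3+1=4
CMP R2, 6  (cmp 4,6)
JNZ again: taken
after AND R0, 15: R0=0&15=0
after LOAD R0, [R1]: R0=M[108]=25
after SUB R7, R0: R7=8-25=-17
after LOAD R7, [R1]: R7=M[108]=25
after SUB R0, R7: R0=25-25=0
after ADD R1, 4: R1=108+4=112
after ADD R2, 1: R2=4+1=5
CMP R2, 6  (cmp 5,6)
JNZ again: taken
after AND R0, 15: R0=0&15=0
after LOAD R0, [R1]: R0=M[112]=23
after SUB R7, R0: R7=25-23=2
after LOAD R7, [R1]: R7=M[112]=23
after SUB R0, R7: R0=23-23=0
after ADD R1, 4: R1=112+4=116
after ADD R2, 1: R2=5+1=6
CMP R2, 6  (cmp 6,6)
JNZ again: not taken
STORE R0, [100] → M[100]=0
halt.
Total executed instructions: 42.

42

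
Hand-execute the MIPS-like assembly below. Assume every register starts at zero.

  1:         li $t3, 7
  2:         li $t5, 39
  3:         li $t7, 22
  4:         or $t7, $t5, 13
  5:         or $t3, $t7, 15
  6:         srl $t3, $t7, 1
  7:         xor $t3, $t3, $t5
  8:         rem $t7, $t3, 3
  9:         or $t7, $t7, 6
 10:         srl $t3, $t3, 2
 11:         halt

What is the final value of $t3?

after li $t3, 7: $t3=7
after li $t5, 39: $t5=39
after li $t7, 22: $t7=22
after or $t7, $t5, 13: $t7=39|13=47
after or $t3, $t7, 15: $t3=47|15=47
after srl $t3, $t7, 1: $t3=47>>1=23
after xor $t3, $t3, $t5: $t3=23^39=48
after rem $t7, $t3, 3: $t7=48%3=0
after or $t7, $t7, 6: $t7=0|6=6
after srl $t3, $t3, 2: $t3=48>>2=12
halt.

12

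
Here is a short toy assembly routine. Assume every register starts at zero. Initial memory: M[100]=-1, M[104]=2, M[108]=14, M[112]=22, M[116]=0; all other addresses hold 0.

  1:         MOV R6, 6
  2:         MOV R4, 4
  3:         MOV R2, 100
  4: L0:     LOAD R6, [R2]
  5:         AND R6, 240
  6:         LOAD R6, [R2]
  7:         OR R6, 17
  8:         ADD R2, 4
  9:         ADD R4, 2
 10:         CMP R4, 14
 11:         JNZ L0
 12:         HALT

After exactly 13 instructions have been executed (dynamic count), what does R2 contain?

MOV R6, 6 → R6=6
MOV R4, 4 → R4=4
MOV R2, 100 → R2=100
LOAD R6, [R2] → R6=M[100]=-1
AND R6, 240 → R6=(-1)&240=240
LOAD R6, [R2] → R6=M[100]=-1
OR R6, 17 → R6=(-1)|17=-1
ADD R2, 4 → R2=100+4=104
ADD R4, 2 → R4=4+2=6
CMP R4, 14  (cmp 6,14)
JNZ L0: taken
LOAD R6, [R2] → R6=M[104]=2
AND R6, 240 → R6=2&240=0
After step 13: R2 = 104.

104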